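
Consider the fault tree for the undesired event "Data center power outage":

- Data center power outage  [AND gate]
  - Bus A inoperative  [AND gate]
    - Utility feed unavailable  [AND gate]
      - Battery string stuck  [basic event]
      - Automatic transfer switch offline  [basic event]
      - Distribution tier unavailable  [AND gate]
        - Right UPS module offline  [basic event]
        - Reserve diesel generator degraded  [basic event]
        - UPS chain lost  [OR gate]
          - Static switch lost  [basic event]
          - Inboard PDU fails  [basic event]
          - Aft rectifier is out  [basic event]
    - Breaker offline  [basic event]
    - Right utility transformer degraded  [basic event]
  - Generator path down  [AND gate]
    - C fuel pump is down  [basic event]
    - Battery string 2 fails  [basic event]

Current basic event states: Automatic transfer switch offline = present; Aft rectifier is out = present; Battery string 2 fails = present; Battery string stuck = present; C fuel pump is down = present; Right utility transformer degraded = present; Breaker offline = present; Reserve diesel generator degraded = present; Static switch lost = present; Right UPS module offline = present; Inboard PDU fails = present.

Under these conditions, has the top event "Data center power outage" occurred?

Yes

UPS chain lost [OR]: Static switch lost=occurs, Inboard PDU fails=occurs, Aft rectifier is out=occurs → at least one input occurs → occurs.
Distribution tier unavailable [AND]: Right UPS module offline=occurs, Reserve diesel generator degraded=occurs, UPS chain lost=occurs → all inputs occur → occurs.
Utility feed unavailable [AND]: Battery string stuck=occurs, Automatic transfer switch offline=occurs, Distribution tier unavailable=occurs → all inputs occur → occurs.
Bus A inoperative [AND]: Utility feed unavailable=occurs, Breaker offline=occurs, Right utility transformer degraded=occurs → all inputs occur → occurs.
Generator path down [AND]: C fuel pump is down=occurs, Battery string 2 fails=occurs → all inputs occur → occurs.
Data center power outage [AND]: Bus A inoperative=occurs, Generator path down=occurs → all inputs occur → occurs.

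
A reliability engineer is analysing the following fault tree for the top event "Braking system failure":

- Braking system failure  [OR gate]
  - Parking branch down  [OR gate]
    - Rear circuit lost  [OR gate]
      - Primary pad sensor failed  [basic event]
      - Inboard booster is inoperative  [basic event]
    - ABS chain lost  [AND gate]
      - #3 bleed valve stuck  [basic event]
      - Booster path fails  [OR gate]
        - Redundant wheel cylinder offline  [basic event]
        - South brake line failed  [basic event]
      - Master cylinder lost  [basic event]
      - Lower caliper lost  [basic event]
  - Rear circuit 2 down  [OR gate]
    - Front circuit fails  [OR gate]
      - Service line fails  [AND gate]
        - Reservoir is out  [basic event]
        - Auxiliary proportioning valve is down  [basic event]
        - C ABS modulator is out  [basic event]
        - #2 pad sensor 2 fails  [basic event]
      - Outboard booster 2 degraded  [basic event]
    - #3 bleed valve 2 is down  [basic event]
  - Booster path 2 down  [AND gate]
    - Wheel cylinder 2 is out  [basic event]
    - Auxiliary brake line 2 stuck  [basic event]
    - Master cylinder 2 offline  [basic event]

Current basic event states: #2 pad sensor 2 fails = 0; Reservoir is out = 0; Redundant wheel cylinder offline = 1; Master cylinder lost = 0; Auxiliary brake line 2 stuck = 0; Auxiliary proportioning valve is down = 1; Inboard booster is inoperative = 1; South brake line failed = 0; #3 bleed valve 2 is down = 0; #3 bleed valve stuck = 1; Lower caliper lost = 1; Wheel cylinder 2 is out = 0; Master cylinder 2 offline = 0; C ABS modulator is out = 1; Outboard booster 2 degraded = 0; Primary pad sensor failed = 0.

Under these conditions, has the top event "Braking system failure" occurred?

Yes

Rear circuit lost [OR]: Primary pad sensor failed=not, Inboard booster is inoperative=occurs → at least one input occurs → occurs.
Booster path fails [OR]: Redundant wheel cylinder offline=occurs, South brake line failed=not → at least one input occurs → occurs.
ABS chain lost [AND]: #3 bleed valve stuck=occurs, Booster path fails=occurs, Master cylinder lost=not, Lower caliper lost=occurs → not all inputs occur → does not occur.
Parking branch down [OR]: Rear circuit lost=occurs, ABS chain lost=not → at least one input occurs → occurs.
Service line fails [AND]: Reservoir is out=not, Auxiliary proportioning valve is down=occurs, C ABS modulator is out=occurs, #2 pad sensor 2 fails=not → not all inputs occur → does not occur.
Front circuit fails [OR]: Service line fails=not, Outboard booster 2 degraded=not → no input occurs → does not occur.
Rear circuit 2 down [OR]: Front circuit fails=not, #3 bleed valve 2 is down=not → no input occurs → does not occur.
Booster path 2 down [AND]: Wheel cylinder 2 is out=not, Auxiliary brake line 2 stuck=not, Master cylinder 2 offline=not → not all inputs occur → does not occur.
Braking system failure [OR]: Parking branch down=occurs, Rear circuit 2 down=not, Booster path 2 down=not → at least one input occurs → occurs.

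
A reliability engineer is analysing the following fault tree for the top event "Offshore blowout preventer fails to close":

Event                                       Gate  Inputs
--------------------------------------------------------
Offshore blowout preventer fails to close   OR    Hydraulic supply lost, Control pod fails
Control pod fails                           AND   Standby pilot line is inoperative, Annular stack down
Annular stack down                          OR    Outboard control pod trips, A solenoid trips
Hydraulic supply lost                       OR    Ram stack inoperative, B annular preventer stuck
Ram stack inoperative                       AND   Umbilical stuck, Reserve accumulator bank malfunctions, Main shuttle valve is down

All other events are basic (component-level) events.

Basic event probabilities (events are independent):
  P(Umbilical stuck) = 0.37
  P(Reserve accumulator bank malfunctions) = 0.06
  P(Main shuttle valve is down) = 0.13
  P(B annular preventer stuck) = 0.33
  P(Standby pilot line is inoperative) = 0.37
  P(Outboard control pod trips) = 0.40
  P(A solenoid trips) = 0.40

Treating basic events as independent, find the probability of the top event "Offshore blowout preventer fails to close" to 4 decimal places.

0.4901

P(Ram stack inoperative) [AND] = 0.37 × 0.06 × 0.13 = 0.002886
P(Hydraulic supply lost) [OR] = 1 − (1−0.002886) × (1−0.33) = 0.331934
P(Annular stack down) [OR] = 1 − (1−0.40) × (1−0.40) = 0.640000
P(Control pod fails) [AND] = 0.37 × 0.640000 = 0.236800
P(Offshore blowout preventer fails to close) [OR] = 1 − (1−0.331934) × (1−0.236800) = 0.490132
Rounded to 4 decimal places: P(Offshore blowout preventer fails to close) ≈ 0.4901.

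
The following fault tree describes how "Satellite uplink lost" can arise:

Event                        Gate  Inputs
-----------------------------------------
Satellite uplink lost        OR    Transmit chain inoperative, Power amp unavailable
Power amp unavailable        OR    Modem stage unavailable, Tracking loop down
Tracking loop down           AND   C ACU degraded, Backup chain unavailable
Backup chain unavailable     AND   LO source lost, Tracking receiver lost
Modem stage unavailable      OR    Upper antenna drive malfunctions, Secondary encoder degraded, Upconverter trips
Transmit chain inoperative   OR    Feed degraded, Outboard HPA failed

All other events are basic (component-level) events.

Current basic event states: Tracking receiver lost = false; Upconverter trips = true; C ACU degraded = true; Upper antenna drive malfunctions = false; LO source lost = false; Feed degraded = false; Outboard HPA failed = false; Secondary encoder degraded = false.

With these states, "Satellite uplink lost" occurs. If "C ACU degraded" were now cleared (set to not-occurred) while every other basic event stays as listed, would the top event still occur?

Yes

Counterfactual: set "C ACU degraded" to not occurred.
Transmit chain inoperative [OR]: Feed degraded=not, Outboard HPA failed=not → no input occurs → does not occur.
Modem stage unavailable [OR]: Upper antenna drive malfunctions=not, Secondary encoder degraded=not, Upconverter trips=occurs → at least one input occurs → occurs.
Backup chain unavailable [AND]: LO source lost=not, Tracking receiver lost=not → not all inputs occur → does not occur.
Tracking loop down [AND]: C ACU degraded=not, Backup chain unavailable=not → not all inputs occur → does not occur.
Power amp unavailable [OR]: Modem stage unavailable=occurs, Tracking loop down=not → at least one input occurs → occurs.
Satellite uplink lost [OR]: Transmit chain inoperative=not, Power amp unavailable=occurs → at least one input occurs → occurs.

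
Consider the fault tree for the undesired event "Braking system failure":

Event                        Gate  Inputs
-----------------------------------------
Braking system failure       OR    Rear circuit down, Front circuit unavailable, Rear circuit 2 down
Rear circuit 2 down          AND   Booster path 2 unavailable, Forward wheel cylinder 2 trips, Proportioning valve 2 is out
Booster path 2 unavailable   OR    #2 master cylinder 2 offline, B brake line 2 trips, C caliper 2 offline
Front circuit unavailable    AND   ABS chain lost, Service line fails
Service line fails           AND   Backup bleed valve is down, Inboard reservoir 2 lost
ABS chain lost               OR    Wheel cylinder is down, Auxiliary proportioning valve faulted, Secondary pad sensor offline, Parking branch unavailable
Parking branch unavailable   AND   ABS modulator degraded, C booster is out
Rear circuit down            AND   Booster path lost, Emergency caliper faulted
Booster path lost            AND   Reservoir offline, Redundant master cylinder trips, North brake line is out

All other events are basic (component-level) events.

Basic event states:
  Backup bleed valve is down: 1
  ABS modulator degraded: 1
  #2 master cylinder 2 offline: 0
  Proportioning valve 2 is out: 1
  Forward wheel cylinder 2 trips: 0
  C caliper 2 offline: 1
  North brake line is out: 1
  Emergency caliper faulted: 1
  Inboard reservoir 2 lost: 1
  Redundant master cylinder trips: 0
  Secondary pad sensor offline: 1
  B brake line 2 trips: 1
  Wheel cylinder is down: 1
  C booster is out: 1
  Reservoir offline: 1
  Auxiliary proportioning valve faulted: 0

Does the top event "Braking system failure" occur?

Yes

Booster path lost [AND]: Reservoir offline=occurs, Redundant master cylinder trips=not, North brake line is out=occurs → not all inputs occur → does not occur.
Rear circuit down [AND]: Booster path lost=not, Emergency caliper faulted=occurs → not all inputs occur → does not occur.
Parking branch unavailable [AND]: ABS modulator degraded=occurs, C booster is out=occurs → all inputs occur → occurs.
ABS chain lost [OR]: Wheel cylinder is down=occurs, Auxiliary proportioning valve faulted=not, Secondary pad sensor offline=occurs, Parking branch unavailable=occurs → at least one input occurs → occurs.
Service line fails [AND]: Backup bleed valve is down=occurs, Inboard reservoir 2 lost=occurs → all inputs occur → occurs.
Front circuit unavailable [AND]: ABS chain lost=occurs, Service line fails=occurs → all inputs occur → occurs.
Booster path 2 unavailable [OR]: #2 master cylinder 2 offline=not, B brake line 2 trips=occurs, C caliper 2 offline=occurs → at least one input occurs → occurs.
Rear circuit 2 down [AND]: Booster path 2 unavailable=occurs, Forward wheel cylinder 2 trips=not, Proportioning valve 2 is out=occurs → not all inputs occur → does not occur.
Braking system failure [OR]: Rear circuit down=not, Front circuit unavailable=occurs, Rear circuit 2 down=not → at least one input occurs → occurs.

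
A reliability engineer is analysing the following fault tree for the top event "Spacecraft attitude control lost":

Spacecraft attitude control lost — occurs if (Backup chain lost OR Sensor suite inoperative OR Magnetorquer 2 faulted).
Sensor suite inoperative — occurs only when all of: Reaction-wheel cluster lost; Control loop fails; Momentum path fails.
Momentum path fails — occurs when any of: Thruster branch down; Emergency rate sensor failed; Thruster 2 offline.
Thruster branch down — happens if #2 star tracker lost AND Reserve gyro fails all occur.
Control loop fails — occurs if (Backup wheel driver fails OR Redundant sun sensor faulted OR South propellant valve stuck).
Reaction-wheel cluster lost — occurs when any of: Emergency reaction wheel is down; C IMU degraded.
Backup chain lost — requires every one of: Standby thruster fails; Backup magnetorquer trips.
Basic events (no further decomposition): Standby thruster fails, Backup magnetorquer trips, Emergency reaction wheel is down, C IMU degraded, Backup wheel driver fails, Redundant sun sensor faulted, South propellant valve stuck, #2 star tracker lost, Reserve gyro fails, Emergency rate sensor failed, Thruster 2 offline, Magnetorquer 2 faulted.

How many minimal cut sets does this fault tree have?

20

Backup chain lost [AND]: one cut set from each child combined → 1 × 1 = 1 cut set(s).
Reaction-wheel cluster lost [OR]: union of children's cut sets → 2 cut set(s).
Control loop fails [OR]: union of children's cut sets → 3 cut set(s).
Thruster branch down [AND]: one cut set from each child combined → 1 × 1 = 1 cut set(s).
Momentum path fails [OR]: union of children's cut sets → 3 cut set(s).
Sensor suite inoperative [AND]: one cut set from each child combined → 2 × 3 × 3 = 18 cut set(s).
Spacecraft attitude control lost [OR]: union of children's cut sets → 20 cut set(s).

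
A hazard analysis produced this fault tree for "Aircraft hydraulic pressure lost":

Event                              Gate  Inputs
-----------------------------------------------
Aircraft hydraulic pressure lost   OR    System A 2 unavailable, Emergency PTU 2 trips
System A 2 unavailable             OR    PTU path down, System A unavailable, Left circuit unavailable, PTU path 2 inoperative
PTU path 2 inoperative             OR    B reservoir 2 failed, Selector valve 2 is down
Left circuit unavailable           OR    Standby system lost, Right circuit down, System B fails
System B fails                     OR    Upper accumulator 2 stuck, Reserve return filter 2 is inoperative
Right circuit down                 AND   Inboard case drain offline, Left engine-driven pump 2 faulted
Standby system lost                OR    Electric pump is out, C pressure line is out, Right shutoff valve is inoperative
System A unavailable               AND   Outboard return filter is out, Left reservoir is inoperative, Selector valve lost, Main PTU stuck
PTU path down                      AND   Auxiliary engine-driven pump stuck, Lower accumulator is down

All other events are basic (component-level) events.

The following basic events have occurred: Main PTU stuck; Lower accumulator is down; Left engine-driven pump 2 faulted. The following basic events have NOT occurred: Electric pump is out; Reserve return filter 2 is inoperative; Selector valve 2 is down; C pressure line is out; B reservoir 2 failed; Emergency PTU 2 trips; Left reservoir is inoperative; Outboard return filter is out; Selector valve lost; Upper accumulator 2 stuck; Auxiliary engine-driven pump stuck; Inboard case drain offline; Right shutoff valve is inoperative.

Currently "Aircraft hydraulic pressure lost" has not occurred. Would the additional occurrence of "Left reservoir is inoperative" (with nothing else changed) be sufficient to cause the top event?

Counterfactual: set "Left reservoir is inoperative" to occurred.
PTU path down [AND]: Auxiliary engine-driven pump stuck=not, Lower accumulator is down=occurs → not all inputs occur → does not occur.
System A unavailable [AND]: Outboard return filter is out=not, Left reservoir is inoperative=occurs, Selector valve lost=not, Main PTU stuck=occurs → not all inputs occur → does not occur.
Standby system lost [OR]: Electric pump is out=not, C pressure line is out=not, Right shutoff valve is inoperative=not → no input occurs → does not occur.
Right circuit down [AND]: Inboard case drain offline=not, Left engine-driven pump 2 faulted=occurs → not all inputs occur → does not occur.
System B fails [OR]: Upper accumulator 2 stuck=not, Reserve return filter 2 is inoperative=not → no input occurs → does not occur.
Left circuit unavailable [OR]: Standby system lost=not, Right circuit down=not, System B fails=not → no input occurs → does not occur.
PTU path 2 inoperative [OR]: B reservoir 2 failed=not, Selector valve 2 is down=not → no input occurs → does not occur.
System A 2 unavailable [OR]: PTU path down=not, System A unavailable=not, Left circuit unavailable=not, PTU path 2 inoperative=not → no input occurs → does not occur.
Aircraft hydraulic pressure lost [OR]: System A 2 unavailable=not, Emergency PTU 2 trips=not → no input occurs → does not occur.

No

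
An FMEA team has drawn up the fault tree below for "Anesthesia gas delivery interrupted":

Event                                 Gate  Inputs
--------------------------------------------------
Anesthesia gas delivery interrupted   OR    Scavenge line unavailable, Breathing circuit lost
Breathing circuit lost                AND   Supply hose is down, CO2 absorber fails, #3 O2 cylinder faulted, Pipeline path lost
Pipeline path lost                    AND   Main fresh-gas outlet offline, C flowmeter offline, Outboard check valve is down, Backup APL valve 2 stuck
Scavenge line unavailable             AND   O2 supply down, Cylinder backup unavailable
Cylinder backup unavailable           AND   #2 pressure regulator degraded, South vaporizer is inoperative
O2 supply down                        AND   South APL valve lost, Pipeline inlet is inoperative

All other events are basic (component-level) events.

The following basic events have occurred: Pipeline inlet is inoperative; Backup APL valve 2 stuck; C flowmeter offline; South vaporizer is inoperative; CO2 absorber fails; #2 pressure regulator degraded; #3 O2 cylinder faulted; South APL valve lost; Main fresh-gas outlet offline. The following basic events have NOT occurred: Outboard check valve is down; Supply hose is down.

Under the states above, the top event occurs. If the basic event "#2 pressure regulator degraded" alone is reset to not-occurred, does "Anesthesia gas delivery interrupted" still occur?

No

Counterfactual: set "#2 pressure regulator degraded" to not occurred.
O2 supply down [AND]: South APL valve lost=occurs, Pipeline inlet is inoperative=occurs → all inputs occur → occurs.
Cylinder backup unavailable [AND]: #2 pressure regulator degraded=not, South vaporizer is inoperative=occurs → not all inputs occur → does not occur.
Scavenge line unavailable [AND]: O2 supply down=occurs, Cylinder backup unavailable=not → not all inputs occur → does not occur.
Pipeline path lost [AND]: Main fresh-gas outlet offline=occurs, C flowmeter offline=occurs, Outboard check valve is down=not, Backup APL valve 2 stuck=occurs → not all inputs occur → does not occur.
Breathing circuit lost [AND]: Supply hose is down=not, CO2 absorber fails=occurs, #3 O2 cylinder faulted=occurs, Pipeline path lost=not → not all inputs occur → does not occur.
Anesthesia gas delivery interrupted [OR]: Scavenge line unavailable=not, Breathing circuit lost=not → no input occurs → does not occur.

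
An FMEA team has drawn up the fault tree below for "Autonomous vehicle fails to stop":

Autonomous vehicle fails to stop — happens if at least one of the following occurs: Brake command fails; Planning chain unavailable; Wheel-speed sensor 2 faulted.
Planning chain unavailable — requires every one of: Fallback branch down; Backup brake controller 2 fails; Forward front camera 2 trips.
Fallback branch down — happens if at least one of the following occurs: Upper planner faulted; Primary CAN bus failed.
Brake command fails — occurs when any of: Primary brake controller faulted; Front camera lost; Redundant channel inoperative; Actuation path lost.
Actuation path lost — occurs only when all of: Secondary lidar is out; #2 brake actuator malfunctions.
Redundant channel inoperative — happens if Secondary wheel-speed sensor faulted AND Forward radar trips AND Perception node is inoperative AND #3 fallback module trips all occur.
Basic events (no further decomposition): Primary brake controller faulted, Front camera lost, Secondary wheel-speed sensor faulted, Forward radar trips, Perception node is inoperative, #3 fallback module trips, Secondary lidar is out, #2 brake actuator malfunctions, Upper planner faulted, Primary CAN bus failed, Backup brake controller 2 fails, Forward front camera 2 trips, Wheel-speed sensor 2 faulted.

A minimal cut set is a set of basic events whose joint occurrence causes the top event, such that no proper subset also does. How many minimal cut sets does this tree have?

Redundant channel inoperative [AND]: one cut set from each child combined → 1 × 1 × 1 × 1 = 1 cut set(s).
Actuation path lost [AND]: one cut set from each child combined → 1 × 1 = 1 cut set(s).
Brake command fails [OR]: union of children's cut sets → 4 cut set(s).
Fallback branch down [OR]: union of children's cut sets → 2 cut set(s).
Planning chain unavailable [AND]: one cut set from each child combined → 2 × 1 × 1 = 2 cut set(s).
Autonomous vehicle fails to stop [OR]: union of children's cut sets → 7 cut set(s).
Minimal cut sets: {Primary brake controller faulted}; {Front camera lost}; {#3 fallback module trips, Forward radar trips, Perception node is inoperative, Secondary wheel-speed sensor faulted}; {#2 brake actuator malfunctions, Secondary lidar is out}; {Backup brake controller 2 fails, Forward front camera 2 trips, Upper planner faulted}; {Backup brake controller 2 fails, Forward front camera 2 trips, Primary CAN bus failed}; {Wheel-speed sensor 2 faulted}.

7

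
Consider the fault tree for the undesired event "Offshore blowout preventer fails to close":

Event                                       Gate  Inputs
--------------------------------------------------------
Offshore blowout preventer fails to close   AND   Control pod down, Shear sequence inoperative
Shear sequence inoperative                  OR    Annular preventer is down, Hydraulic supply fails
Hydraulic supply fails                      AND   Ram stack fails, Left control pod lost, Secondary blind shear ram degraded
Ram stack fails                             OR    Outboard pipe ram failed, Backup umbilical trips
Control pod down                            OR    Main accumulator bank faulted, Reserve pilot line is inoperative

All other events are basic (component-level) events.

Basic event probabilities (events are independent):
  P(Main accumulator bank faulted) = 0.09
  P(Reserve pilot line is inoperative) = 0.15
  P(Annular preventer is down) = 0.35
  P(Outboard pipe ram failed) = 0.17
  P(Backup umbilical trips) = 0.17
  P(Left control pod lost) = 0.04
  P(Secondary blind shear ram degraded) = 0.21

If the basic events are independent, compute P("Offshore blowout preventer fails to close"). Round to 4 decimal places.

0.0797

P(Control pod down) [OR] = 1 − (1−0.09) × (1−0.15) = 0.226500
P(Ram stack fails) [OR] = 1 − (1−0.17) × (1−0.17) = 0.311100
P(Hydraulic supply fails) [AND] = 0.311100 × 0.04 × 0.21 = 0.002613
P(Shear sequence inoperative) [OR] = 1 − (1−0.35) × (1−0.002613) = 0.351698
P(Offshore blowout preventer fails to close) [AND] = 0.226500 × 0.351698 = 0.079660
Rounded to 4 decimal places: P(Offshore blowout preventer fails to close) ≈ 0.0797.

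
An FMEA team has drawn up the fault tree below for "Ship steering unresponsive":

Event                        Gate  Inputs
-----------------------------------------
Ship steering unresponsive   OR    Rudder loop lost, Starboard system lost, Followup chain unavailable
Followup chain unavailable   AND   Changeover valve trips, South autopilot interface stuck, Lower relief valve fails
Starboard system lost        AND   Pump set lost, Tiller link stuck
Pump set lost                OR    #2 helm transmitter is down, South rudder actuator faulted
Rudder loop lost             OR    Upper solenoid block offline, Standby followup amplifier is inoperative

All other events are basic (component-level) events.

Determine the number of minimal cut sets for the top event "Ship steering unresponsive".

5

Rudder loop lost [OR]: union of children's cut sets → 2 cut set(s).
Pump set lost [OR]: union of children's cut sets → 2 cut set(s).
Starboard system lost [AND]: one cut set from each child combined → 2 × 1 = 2 cut set(s).
Followup chain unavailable [AND]: one cut set from each child combined → 1 × 1 × 1 = 1 cut set(s).
Ship steering unresponsive [OR]: union of children's cut sets → 5 cut set(s).
Minimal cut sets: {Upper solenoid block offline}; {Standby followup amplifier is inoperative}; {#2 helm transmitter is down, Tiller link stuck}; {South rudder actuator faulted, Tiller link stuck}; {Changeover valve trips, Lower relief valve fails, South autopilot interface stuck}.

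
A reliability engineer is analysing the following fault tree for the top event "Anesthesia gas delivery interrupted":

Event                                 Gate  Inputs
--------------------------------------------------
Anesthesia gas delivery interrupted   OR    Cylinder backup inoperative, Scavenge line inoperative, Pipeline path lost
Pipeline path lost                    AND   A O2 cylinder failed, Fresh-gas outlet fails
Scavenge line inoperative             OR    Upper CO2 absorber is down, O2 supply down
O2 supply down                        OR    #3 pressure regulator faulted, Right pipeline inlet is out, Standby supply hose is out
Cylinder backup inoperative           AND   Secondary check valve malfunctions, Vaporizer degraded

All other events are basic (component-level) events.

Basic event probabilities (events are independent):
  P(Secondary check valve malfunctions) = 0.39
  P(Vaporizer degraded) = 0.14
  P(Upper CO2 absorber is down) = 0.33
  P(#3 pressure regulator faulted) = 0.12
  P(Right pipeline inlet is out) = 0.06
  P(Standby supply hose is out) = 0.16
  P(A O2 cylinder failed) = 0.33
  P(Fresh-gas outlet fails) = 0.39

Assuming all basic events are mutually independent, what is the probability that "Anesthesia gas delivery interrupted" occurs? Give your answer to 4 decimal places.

P(Cylinder backup inoperative) [AND] = 0.39 × 0.14 = 0.054600
P(O2 supply down) [OR] = 1 − (1−0.12) × (1−0.06) × (1−0.16) = 0.305152
P(Scavenge line inoperative) [OR] = 1 − (1−0.33) × (1−0.305152) = 0.534452
P(Pipeline path lost) [AND] = 0.33 × 0.39 = 0.128700
P(Anesthesia gas delivery interrupted) [OR] = 1 − (1−0.054600) × (1−0.534452) × (1−0.128700) = 0.616516
Rounded to 4 decimal places: P(Anesthesia gas delivery interrupted) ≈ 0.6165.

0.6165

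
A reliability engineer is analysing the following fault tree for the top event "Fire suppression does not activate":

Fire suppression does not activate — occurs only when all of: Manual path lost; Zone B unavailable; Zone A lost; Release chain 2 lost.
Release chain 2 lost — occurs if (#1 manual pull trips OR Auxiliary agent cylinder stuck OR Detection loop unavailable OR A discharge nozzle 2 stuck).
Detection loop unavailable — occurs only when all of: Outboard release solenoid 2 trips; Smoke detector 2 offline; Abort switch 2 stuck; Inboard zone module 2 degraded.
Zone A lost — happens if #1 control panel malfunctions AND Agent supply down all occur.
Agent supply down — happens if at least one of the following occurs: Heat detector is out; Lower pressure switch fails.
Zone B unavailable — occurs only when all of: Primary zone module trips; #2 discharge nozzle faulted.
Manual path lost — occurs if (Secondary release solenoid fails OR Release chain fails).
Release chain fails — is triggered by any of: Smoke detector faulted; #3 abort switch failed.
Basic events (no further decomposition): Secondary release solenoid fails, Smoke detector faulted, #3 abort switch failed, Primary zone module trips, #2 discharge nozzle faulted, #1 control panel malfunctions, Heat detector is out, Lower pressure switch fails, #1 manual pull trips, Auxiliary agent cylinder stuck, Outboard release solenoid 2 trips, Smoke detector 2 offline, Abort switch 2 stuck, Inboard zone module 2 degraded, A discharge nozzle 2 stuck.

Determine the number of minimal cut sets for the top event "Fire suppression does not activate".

Release chain fails [OR]: union of children's cut sets → 2 cut set(s).
Manual path lost [OR]: union of children's cut sets → 3 cut set(s).
Zone B unavailable [AND]: one cut set from each child combined → 1 × 1 = 1 cut set(s).
Agent supply down [OR]: union of children's cut sets → 2 cut set(s).
Zone A lost [AND]: one cut set from each child combined → 1 × 2 = 2 cut set(s).
Detection loop unavailable [AND]: one cut set from each child combined → 1 × 1 × 1 × 1 = 1 cut set(s).
Release chain 2 lost [OR]: union of children's cut sets → 4 cut set(s).
Fire suppression does not activate [AND]: one cut set from each child combined → 3 × 1 × 2 × 4 = 24 cut set(s).

24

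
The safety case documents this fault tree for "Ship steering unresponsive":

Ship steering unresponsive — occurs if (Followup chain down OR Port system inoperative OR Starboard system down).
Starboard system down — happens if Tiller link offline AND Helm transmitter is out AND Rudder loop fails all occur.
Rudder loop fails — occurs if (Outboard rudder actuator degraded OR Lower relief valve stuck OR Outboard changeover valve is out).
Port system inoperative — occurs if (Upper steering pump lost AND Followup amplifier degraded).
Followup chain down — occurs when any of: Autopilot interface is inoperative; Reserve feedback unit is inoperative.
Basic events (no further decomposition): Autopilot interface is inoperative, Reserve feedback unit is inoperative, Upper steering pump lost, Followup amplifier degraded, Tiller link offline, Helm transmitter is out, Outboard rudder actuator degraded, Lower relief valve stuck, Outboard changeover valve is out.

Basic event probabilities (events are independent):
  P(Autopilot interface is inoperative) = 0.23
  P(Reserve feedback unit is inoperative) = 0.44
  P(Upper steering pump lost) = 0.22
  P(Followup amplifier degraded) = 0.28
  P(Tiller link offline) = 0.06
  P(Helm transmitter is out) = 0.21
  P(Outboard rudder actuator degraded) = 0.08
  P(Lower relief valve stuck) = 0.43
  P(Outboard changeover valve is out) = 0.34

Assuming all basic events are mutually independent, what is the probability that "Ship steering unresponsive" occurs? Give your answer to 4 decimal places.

0.5987

P(Followup chain down) [OR] = 1 − (1−0.23) × (1−0.44) = 0.568800
P(Port system inoperative) [AND] = 0.22 × 0.28 = 0.061600
P(Rudder loop fails) [OR] = 1 − (1−0.08) × (1−0.43) × (1−0.34) = 0.653896
P(Starboard system down) [AND] = 0.06 × 0.21 × 0.653896 = 0.008239
P(Ship steering unresponsive) [OR] = 1 − (1−0.568800) × (1−0.061600) × (1−0.008239) = 0.598696
Rounded to 4 decimal places: P(Ship steering unresponsive) ≈ 0.5987.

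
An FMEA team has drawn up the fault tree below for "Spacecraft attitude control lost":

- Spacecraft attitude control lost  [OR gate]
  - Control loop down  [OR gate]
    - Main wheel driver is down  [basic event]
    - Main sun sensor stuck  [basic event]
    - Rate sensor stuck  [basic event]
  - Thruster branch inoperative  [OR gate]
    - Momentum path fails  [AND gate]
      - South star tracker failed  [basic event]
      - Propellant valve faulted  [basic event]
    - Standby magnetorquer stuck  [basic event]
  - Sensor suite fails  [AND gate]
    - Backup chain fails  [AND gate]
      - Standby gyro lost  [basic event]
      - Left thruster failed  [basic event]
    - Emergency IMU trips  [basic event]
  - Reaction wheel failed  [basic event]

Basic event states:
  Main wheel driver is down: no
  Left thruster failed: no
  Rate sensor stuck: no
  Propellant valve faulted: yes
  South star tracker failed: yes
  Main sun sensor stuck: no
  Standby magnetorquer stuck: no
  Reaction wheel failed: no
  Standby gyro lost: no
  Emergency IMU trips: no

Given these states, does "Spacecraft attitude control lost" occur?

Yes

Control loop down [OR]: Main wheel driver is down=not, Main sun sensor stuck=not, Rate sensor stuck=not → no input occurs → does not occur.
Momentum path fails [AND]: South star tracker failed=occurs, Propellant valve faulted=occurs → all inputs occur → occurs.
Thruster branch inoperative [OR]: Momentum path fails=occurs, Standby magnetorquer stuck=not → at least one input occurs → occurs.
Backup chain fails [AND]: Standby gyro lost=not, Left thruster failed=not → not all inputs occur → does not occur.
Sensor suite fails [AND]: Backup chain fails=not, Emergency IMU trips=not → not all inputs occur → does not occur.
Spacecraft attitude control lost [OR]: Control loop down=not, Thruster branch inoperative=occurs, Sensor suite fails=not, Reaction wheel failed=not → at least one input occurs → occurs.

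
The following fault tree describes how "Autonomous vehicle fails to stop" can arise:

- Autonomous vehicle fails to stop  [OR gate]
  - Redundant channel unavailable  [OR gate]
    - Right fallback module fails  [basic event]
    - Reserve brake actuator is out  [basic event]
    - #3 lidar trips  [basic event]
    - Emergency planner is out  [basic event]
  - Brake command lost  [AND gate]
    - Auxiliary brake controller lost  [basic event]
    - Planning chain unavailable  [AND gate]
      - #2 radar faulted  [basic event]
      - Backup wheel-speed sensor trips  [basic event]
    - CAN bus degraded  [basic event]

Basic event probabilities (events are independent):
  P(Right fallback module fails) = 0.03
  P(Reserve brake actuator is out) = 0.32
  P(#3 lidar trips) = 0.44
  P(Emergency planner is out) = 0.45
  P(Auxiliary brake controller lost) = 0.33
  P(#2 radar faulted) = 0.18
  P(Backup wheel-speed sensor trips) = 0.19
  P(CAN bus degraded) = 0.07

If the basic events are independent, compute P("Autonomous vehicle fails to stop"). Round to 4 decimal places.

0.7970

P(Redundant channel unavailable) [OR] = 1 − (1−0.03) × (1−0.32) × (1−0.44) × (1−0.45) = 0.796843
P(Planning chain unavailable) [AND] = 0.18 × 0.19 = 0.034200
P(Brake command lost) [AND] = 0.33 × 0.034200 × 0.07 = 0.000790
P(Autonomous vehicle fails to stop) [OR] = 1 − (1−0.796843) × (1−0.000790) = 0.797003
Rounded to 4 decimal places: P(Autonomous vehicle fails to stop) ≈ 0.7970.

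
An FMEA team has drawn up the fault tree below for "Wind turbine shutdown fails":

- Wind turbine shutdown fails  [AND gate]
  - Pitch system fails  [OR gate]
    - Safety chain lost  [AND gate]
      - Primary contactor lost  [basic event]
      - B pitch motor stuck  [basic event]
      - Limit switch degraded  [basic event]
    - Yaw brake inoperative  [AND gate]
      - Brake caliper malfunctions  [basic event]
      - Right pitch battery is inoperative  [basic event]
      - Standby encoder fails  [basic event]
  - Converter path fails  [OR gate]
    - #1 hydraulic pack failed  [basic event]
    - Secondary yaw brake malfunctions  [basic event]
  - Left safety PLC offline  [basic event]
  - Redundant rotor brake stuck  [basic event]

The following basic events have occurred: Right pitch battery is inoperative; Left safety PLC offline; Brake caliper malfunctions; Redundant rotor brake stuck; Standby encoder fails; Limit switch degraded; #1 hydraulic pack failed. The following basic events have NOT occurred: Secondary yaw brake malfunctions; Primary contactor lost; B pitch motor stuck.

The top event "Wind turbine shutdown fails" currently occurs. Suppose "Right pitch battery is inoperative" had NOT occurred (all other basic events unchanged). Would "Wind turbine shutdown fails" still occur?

No

Counterfactual: set "Right pitch battery is inoperative" to not occurred.
Safety chain lost [AND]: Primary contactor lost=not, B pitch motor stuck=not, Limit switch degraded=occurs → not all inputs occur → does not occur.
Yaw brake inoperative [AND]: Brake caliper malfunctions=occurs, Right pitch battery is inoperative=not, Standby encoder fails=occurs → not all inputs occur → does not occur.
Pitch system fails [OR]: Safety chain lost=not, Yaw brake inoperative=not → no input occurs → does not occur.
Converter path fails [OR]: #1 hydraulic pack failed=occurs, Secondary yaw brake malfunctions=not → at least one input occurs → occurs.
Wind turbine shutdown fails [AND]: Pitch system fails=not, Converter path fails=occurs, Left safety PLC offline=occurs, Redundant rotor brake stuck=occurs → not all inputs occur → does not occur.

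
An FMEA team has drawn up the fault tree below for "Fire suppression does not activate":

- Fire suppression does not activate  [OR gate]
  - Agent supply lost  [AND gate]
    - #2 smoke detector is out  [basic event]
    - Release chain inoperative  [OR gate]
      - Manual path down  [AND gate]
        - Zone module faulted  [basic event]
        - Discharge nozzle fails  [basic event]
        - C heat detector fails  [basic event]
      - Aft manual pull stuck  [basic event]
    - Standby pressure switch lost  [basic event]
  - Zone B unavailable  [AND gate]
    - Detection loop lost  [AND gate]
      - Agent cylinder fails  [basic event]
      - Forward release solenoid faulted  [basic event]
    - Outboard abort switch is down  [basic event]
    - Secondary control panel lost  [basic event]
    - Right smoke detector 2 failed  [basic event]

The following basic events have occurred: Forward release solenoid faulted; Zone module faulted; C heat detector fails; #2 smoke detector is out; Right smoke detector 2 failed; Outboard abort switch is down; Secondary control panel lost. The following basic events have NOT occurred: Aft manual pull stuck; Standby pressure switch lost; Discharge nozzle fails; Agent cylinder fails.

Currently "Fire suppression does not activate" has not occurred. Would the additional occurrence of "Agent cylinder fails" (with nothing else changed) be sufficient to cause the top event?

Yes

Counterfactual: set "Agent cylinder fails" to occurred.
Manual path down [AND]: Zone module faulted=occurs, Discharge nozzle fails=not, C heat detector fails=occurs → not all inputs occur → does not occur.
Release chain inoperative [OR]: Manual path down=not, Aft manual pull stuck=not → no input occurs → does not occur.
Agent supply lost [AND]: #2 smoke detector is out=occurs, Release chain inoperative=not, Standby pressure switch lost=not → not all inputs occur → does not occur.
Detection loop lost [AND]: Agent cylinder fails=occurs, Forward release solenoid faulted=occurs → all inputs occur → occurs.
Zone B unavailable [AND]: Detection loop lost=occurs, Outboard abort switch is down=occurs, Secondary control panel lost=occurs, Right smoke detector 2 failed=occurs → all inputs occur → occurs.
Fire suppression does not activate [OR]: Agent supply lost=not, Zone B unavailable=occurs → at least one input occurs → occurs.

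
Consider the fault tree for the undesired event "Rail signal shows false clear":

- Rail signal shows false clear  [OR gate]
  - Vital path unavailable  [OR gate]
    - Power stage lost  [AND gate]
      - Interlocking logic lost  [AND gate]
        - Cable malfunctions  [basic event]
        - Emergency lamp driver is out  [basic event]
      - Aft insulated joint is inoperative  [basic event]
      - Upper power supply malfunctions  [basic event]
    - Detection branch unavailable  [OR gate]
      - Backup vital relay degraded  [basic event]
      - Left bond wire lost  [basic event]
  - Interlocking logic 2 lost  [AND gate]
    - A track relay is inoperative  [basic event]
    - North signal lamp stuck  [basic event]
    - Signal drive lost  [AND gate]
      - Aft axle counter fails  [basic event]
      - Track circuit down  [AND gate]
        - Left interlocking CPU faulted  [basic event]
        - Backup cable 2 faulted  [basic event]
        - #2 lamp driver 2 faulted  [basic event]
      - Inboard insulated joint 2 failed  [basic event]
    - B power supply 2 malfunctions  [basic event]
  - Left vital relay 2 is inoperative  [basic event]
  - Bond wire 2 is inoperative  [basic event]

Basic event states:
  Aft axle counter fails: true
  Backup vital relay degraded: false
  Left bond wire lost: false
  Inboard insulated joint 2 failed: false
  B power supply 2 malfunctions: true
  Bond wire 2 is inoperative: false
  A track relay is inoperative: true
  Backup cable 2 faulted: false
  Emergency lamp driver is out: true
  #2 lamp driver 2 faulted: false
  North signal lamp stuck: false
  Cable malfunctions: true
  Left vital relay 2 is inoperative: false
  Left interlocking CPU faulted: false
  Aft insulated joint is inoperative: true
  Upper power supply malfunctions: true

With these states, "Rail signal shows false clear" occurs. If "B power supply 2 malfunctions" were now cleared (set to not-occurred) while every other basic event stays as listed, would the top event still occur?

Counterfactual: set "B power supply 2 malfunctions" to not occurred.
Interlocking logic lost [AND]: Cable malfunctions=occurs, Emergency lamp driver is out=occurs → all inputs occur → occurs.
Power stage lost [AND]: Interlocking logic lost=occurs, Aft insulated joint is inoperative=occurs, Upper power supply malfunctions=occurs → all inputs occur → occurs.
Detection branch unavailable [OR]: Backup vital relay degraded=not, Left bond wire lost=not → no input occurs → does not occur.
Vital path unavailable [OR]: Power stage lost=occurs, Detection branch unavailable=not → at least one input occurs → occurs.
Track circuit down [AND]: Left interlocking CPU faulted=not, Backup cable 2 faulted=not, #2 lamp driver 2 faulted=not → not all inputs occur → does not occur.
Signal drive lost [AND]: Aft axle counter fails=occurs, Track circuit down=not, Inboard insulated joint 2 failed=not → not all inputs occur → does not occur.
Interlocking logic 2 lost [AND]: A track relay is inoperative=occurs, North signal lamp stuck=not, Signal drive lost=not, B power supply 2 malfunctions=not → not all inputs occur → does not occur.
Rail signal shows false clear [OR]: Vital path unavailable=occurs, Interlocking logic 2 lost=not, Left vital relay 2 is inoperative=not, Bond wire 2 is inoperative=not → at least one input occurs → occurs.

Yes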